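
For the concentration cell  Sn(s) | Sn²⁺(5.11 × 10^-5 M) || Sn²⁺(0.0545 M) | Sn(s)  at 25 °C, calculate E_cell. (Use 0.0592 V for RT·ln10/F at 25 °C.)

Both half-cells are Sn²⁺/Sn, so E°_cell = 0. The concentrated side is the cathode; the cell reaction moves Sn²⁺ from high to low concentration with n = 2.
Q = [Sn²⁺]_dilute/[Sn²⁺]_conc = 5.11 × 10^-5/0.0545 = 9.38 × 10^-4.
E = 0 − (0.0592/2) log Q = −(0.0592/2)(-3.028) = 0.0896 V.

0.090 V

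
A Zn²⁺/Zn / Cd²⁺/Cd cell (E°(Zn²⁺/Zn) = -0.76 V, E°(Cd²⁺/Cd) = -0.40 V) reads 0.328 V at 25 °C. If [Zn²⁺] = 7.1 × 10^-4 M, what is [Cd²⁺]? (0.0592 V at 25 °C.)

5.9 × 10^-5 M

From the Nernst equation, log Q = n(E° − E)/0.0592 = 2(0.36 − 0.328)/0.0592 = 1.081, so Q = 12.1.
With Q = [Zn²⁺]/[Cd²⁺] and the known concentrations, [Cd²⁺] in the denominator gives [Cd²⁺] = 5.9 × 10^-5 M.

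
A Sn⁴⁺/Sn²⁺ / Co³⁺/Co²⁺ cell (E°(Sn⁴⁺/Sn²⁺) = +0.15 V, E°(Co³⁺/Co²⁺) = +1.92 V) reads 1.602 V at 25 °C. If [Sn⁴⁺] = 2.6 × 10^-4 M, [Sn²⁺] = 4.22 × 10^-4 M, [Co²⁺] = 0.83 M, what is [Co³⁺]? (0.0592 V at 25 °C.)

9.5 × 10^-4 M

From the Nernst equation, log Q = n(E° − E)/0.0592 = 2(1.77 − 1.602)/0.0592 = 5.676, so Q = 4.74 × 10^5.
With Q = [Sn⁴⁺]·[Co²⁺]^2/([Sn²⁺]·[Co³⁺]^2) and the known concentrations, [Co³⁺]^2 in the denominator gives [Co³⁺] = 9.5 × 10^-4 M.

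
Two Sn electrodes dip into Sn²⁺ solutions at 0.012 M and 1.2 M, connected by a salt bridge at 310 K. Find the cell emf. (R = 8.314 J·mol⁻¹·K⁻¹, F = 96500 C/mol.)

Both half-cells are Sn²⁺/Sn, so E°_cell = 0. The concentrated side is the cathode; the cell reaction moves Sn²⁺ from high to low concentration with n = 2.
Q = [Sn²⁺]_dilute/[Sn²⁺]_conc = 0.012/1.2 = 0.0100.
E = 0 − (RT/nF) ln Q = −((8.314×310)/(2×96500))(-4.605) = 0.0615 V.

0.061 V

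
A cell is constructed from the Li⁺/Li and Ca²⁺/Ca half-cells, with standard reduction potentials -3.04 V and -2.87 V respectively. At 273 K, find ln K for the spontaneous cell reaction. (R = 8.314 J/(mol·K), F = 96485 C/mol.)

E°_cell = -2.87 − (-3.04) = 0.17 V, with n = 2 electrons transferred.
At equilibrium E = 0, so the Nernst equation gives ln K = nFE°/RT = (2)(96485)(0.17)/((8.314)(273)) = 14.45.

ln K = 14.5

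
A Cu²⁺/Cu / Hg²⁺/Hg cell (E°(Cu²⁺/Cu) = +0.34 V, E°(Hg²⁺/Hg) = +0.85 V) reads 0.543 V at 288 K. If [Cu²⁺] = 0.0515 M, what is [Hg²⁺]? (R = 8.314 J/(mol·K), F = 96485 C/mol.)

From the Nernst equation, ln Q = nF(E° − E)/RT = 2×96485×(0.51 − 0.543)/(8.314×288) = -2.660, so Q = 0.0700.
With Q = [Cu²⁺]/[Hg²⁺] and the known concentrations, [Hg²⁺] in the denominator gives [Hg²⁺] = 0.74 M.

0.74 M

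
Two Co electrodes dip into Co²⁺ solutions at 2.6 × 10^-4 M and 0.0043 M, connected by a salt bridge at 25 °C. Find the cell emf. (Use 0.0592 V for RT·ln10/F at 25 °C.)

Both half-cells are Co²⁺/Co, so E°_cell = 0. The concentrated side is the cathode; the cell reaction moves Co²⁺ from high to low concentration with n = 2.
Q = [Co²⁺]_dilute/[Co²⁺]_conc = 2.6 × 10^-4/0.0043 = 0.0605.
E = 0 − (0.0592/2) log Q = −(0.0592/2)(-1.218) = 0.0361 V.

0.036 V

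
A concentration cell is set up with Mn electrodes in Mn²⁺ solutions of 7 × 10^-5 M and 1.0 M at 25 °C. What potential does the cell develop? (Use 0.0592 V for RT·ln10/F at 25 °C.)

0.12 V

Both half-cells are Mn²⁺/Mn, so E°_cell = 0. The concentrated side is the cathode; the cell reaction moves Mn²⁺ from high to low concentration with n = 2.
Q = [Mn²⁺]_dilute/[Mn²⁺]_conc = 7 × 10^-5/1.0 = 7 × 10^-5.
E = 0 − (0.0592/2) log Q = −(0.0592/2)(-4.155) = 0.1230 V.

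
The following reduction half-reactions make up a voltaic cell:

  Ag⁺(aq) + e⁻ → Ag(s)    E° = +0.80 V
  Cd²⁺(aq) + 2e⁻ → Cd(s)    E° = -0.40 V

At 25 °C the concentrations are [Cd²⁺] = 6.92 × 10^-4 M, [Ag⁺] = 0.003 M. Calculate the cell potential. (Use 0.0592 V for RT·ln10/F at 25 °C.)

The Ag⁺/Ag couple has the higher reduction potential and acts as the cathode, so E°_cell = +0.80 − (-0.40) = 1.20 V.
Balancing electrons gives n = 2; the reaction quotient is Q = [Cd²⁺]/[Ag⁺]^2 = 76.9.
At 25 °C, E = E° − (0.0592/n) log Q = 1.20 − (0.0592/2)(1.886) = 1.200 − 0.056 = 1.144 V.

1.14 V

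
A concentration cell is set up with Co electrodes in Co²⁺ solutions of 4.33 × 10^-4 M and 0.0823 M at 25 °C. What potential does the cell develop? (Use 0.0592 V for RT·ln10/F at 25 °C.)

0.067 V

Both half-cells are Co²⁺/Co, so E°_cell = 0. The concentrated side is the cathode; the cell reaction moves Co²⁺ from high to low concentration with n = 2.
Q = [Co²⁺]_dilute/[Co²⁺]_conc = 4.33 × 10^-4/0.0823 = 0.00526.
E = 0 − (0.0592/2) log Q = −(0.0592/2)(-2.279) = 0.0675 V.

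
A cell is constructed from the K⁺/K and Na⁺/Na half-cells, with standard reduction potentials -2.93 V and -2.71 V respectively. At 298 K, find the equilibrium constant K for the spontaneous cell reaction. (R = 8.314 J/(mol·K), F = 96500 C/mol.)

5300

E°_cell = -2.71 − (-2.93) = 0.22 V, with n = 1 electron transferred.
At equilibrium E = 0, so the Nernst equation gives ln K = nFE°/RT = (1)(96500)(0.22)/((8.314)(298)) = 8.57.
K = e^8.57 = 5300.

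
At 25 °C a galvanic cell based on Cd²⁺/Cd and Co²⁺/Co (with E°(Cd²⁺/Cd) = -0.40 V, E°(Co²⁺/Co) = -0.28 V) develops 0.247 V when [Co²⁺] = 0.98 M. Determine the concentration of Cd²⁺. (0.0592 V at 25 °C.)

5 × 10^-5 M

From the Nernst equation, log Q = n(E° − E)/0.0592 = 2(0.12 − 0.247)/0.0592 = -4.291, so Q = 5.12 × 10^-5.
With Q = [Cd²⁺]/[Co²⁺] and the known concentrations, [Cd²⁺] in the numerator gives [Cd²⁺] = 5 × 10^-5 M.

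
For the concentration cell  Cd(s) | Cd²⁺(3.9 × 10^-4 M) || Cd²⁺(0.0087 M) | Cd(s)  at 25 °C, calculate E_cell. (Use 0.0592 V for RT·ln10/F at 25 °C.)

0.040 V

Both half-cells are Cd²⁺/Cd, so E°_cell = 0. The concentrated side is the cathode; the cell reaction moves Cd²⁺ from high to low concentration with n = 2.
Q = [Cd²⁺]_dilute/[Cd²⁺]_conc = 3.9 × 10^-4/0.0087 = 0.0448.
E = 0 − (0.0592/2) log Q = −(0.0592/2)(-1.348) = 0.0399 V.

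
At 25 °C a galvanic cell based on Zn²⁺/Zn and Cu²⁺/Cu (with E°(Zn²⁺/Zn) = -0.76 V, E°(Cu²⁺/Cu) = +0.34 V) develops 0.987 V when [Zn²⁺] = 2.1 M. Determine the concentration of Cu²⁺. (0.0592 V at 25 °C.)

3.2 × 10^-4 M

From the Nernst equation, log Q = n(E° − E)/0.0592 = 2(1.10 − 0.987)/0.0592 = 3.818, so Q = 6570.
With Q = [Zn²⁺]/[Cu²⁺] and the known concentrations, [Cu²⁺] in the denominator gives [Cu²⁺] = 3.2 × 10^-4 M.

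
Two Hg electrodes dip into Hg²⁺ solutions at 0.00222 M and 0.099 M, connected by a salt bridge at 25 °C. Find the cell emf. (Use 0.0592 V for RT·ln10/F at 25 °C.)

Both half-cells are Hg²⁺/Hg, so E°_cell = 0. The concentrated side is the cathode; the cell reaction moves Hg²⁺ from high to low concentration with n = 2.
Q = [Hg²⁺]_dilute/[Hg²⁺]_conc = 0.00222/0.099 = 0.0224.
E = 0 − (0.0592/2) log Q = −(0.0592/2)(-1.649) = 0.0488 V.

0.049 V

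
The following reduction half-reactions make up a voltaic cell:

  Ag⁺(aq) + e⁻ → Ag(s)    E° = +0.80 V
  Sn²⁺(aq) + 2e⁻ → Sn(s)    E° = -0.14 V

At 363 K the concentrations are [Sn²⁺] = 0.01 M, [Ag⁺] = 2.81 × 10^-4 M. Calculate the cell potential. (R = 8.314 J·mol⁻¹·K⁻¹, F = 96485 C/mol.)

The Ag⁺/Ag couple has the higher reduction potential and acts as the cathode, so E°_cell = +0.80 − (-0.14) = 0.94 V.
Balancing electrons gives n = 2; the reaction quotient is Q = [Sn²⁺]/[Ag⁺]^2 = 1.27 × 10^5.
E = E° − (RT/nF) ln Q = 0.94 − (8.314×363)/(2×96485) × (11.749) = 0.940 − 0.184 = 0.756 V.

0.756 V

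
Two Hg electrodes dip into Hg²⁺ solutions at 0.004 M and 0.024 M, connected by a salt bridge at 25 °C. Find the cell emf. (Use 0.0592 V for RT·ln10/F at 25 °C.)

0.023 V

Both half-cells are Hg²⁺/Hg, so E°_cell = 0. The concentrated side is the cathode; the cell reaction moves Hg²⁺ from high to low concentration with n = 2.
Q = [Hg²⁺]_dilute/[Hg²⁺]_conc = 0.004/0.024 = 0.167.
E = 0 − (0.0592/2) log Q = −(0.0592/2)(-0.778) = 0.0230 V.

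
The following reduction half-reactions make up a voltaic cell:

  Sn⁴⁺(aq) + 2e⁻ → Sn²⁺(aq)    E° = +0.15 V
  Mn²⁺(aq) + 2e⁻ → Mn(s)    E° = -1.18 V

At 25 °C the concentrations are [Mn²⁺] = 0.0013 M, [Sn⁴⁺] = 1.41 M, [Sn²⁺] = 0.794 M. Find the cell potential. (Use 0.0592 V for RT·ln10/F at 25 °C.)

The Sn⁴⁺/Sn²⁺ couple has the higher reduction potential and acts as the cathode, so E°_cell = +0.15 − (-1.18) = 1.33 V.
Balancing electrons gives n = 2; the reaction quotient is Q = [Mn²⁺]·[Sn²⁺]/[Sn⁴⁺] = 7.32 × 10^-4.
At 25 °C, E = E° − (0.0592/n) log Q = 1.33 − (0.0592/2)(-3.135) = 1.330 + 0.093 = 1.423 V.

1.42 V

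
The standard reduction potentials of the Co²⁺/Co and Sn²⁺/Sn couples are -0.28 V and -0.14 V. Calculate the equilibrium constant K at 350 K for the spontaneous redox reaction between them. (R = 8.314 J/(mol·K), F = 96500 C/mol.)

E°_cell = -0.14 − (-0.28) = 0.14 V, with n = 2 electrons transferred.
At equilibrium E = 0, so the Nernst equation gives ln K = nFE°/RT = (2)(96500)(0.14)/((8.314)(350)) = 9.29.
K = e^9.29 = 1.1 × 10^4.

1.1 × 10^4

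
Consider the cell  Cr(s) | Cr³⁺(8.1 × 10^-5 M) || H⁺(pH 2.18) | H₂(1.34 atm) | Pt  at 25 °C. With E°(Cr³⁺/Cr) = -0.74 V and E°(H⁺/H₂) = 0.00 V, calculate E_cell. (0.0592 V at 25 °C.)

The hydrogen couple is the cathode, so E°_cell = 0.74 V; n = 6.
[H⁺] = 10^(−2.18) = 0.0066 M, and Q = [Cr³⁺]^2·P(H₂)^3 / [H⁺]^6 = 1.9 × 10^5.
E = E° − (0.0592/6) log Q = 0.74 − (0.0592/6)(5.278) = 0.688 V.

0.69 V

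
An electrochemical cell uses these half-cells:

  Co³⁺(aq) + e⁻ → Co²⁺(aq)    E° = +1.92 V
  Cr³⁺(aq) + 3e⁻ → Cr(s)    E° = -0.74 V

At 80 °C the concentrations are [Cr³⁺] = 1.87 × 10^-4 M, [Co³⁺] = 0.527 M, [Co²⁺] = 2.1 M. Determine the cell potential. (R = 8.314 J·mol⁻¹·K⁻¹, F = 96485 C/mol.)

2.70 V

The Co³⁺/Co²⁺ couple has the higher reduction potential and acts as the cathode, so E°_cell = +1.92 − (-0.74) = 2.66 V.
Balancing electrons gives n = 3; the reaction quotient is Q = [Cr³⁺]·[Co²⁺]^3/[Co³⁺]^3 = 0.0118.
E = E° − (RT/nF) ln Q = 2.66 − (8.314×353)/(3×96485) × (-4.437) = 2.660 + 0.045 = 2.705 V.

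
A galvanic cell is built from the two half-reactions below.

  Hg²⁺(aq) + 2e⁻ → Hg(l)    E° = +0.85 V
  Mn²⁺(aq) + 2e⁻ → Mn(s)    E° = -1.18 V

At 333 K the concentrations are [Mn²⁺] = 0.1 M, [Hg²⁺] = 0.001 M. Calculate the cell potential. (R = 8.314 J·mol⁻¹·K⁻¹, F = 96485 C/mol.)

The Hg²⁺/Hg couple has the higher reduction potential and acts as the cathode, so E°_cell = +0.85 − (-1.18) = 2.03 V.
Balancing electrons gives n = 2; the reaction quotient is Q = [Mn²⁺]/[Hg²⁺] = 100.
E = E° − (RT/nF) ln Q = 2.03 − (8.314×333)/(2×96485) × (4.605) = 2.030 − 0.066 = 1.964 V.

1.96 V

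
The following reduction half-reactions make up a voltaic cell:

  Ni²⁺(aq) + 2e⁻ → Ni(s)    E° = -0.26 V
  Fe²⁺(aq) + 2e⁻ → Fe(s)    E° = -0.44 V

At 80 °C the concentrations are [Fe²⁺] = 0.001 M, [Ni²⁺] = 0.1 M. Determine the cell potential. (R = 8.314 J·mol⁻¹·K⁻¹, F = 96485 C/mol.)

0.250 V

The Ni²⁺/Ni couple has the higher reduction potential and acts as the cathode, so E°_cell = -0.26 − (-0.44) = 0.18 V.
Balancing electrons gives n = 2; the reaction quotient is Q = [Fe²⁺]/[Ni²⁺] = 0.0100.
E = E° − (RT/nF) ln Q = 0.18 − (8.314×353)/(2×96485) × (-4.605) = 0.180 + 0.070 = 0.250 V.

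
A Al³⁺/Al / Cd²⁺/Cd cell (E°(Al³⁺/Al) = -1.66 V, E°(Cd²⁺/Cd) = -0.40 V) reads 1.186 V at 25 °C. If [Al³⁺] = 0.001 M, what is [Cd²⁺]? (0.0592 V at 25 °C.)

3.2 × 10^-5 M

From the Nernst equation, log Q = n(E° − E)/0.0592 = 6(1.26 − 1.186)/0.0592 = 7.500, so Q = 3.16 × 10^7.
With Q = [Al³⁺]^2/[Cd²⁺]^3 and the known concentrations, [Cd²⁺]^3 in the denominator gives [Cd²⁺] = 3.2 × 10^-5 M.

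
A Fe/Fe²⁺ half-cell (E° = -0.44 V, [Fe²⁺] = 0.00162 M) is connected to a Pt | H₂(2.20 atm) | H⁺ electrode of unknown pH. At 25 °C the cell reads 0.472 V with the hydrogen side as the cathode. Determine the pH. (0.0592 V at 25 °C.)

E°_cell = 0.44 V and n = 2.
log Q = n(E° − E)/0.0592 = 2×(0.44 − 0.472)/0.0592 = -1.081.
With Q = [Fe²⁺]·P(H₂) / [H⁺]^2, solving for [H⁺] gives log[H⁺] = -0.683, so pH = 0.68.

pH = 0.68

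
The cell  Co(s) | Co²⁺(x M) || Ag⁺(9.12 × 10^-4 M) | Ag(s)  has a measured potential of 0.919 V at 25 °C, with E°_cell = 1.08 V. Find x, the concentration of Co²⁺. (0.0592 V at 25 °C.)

From the Nernst equation, log Q = n(E° − E)/0.0592 = 2(1.08 − 0.919)/0.0592 = 5.439, so Q = 2.75 × 10^5.
With Q = [Co²⁺]/[Ag⁺]^2 and the known concentrations, [Co²⁺] in the numerator gives [Co²⁺] = 0.23 M.

0.23 M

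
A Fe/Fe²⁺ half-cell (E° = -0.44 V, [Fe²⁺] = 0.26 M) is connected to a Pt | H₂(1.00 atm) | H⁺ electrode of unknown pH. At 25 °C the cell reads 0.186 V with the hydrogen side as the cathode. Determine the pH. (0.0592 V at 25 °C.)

E°_cell = 0.44 V and n = 2.
log Q = n(E° − E)/0.0592 = 2×(0.44 − 0.186)/0.0592 = 8.581.
With Q = [Fe²⁺]·P(H₂) / [H⁺]^2, solving for [H⁺] gives log[H⁺] = -4.583, so pH = 4.58.

pH = 4.58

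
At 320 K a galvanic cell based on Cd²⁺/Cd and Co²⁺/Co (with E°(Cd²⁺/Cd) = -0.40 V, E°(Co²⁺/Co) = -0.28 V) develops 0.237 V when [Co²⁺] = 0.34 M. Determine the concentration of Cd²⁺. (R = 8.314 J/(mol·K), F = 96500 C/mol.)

7 × 10^-5 M

From the Nernst equation, ln Q = nF(E° − E)/RT = 2×96500×(0.12 − 0.237)/(8.314×320) = -8.488, so Q = 2.06 × 10^-4.
With Q = [Cd²⁺]/[Co²⁺] and the known concentrations, [Cd²⁺] in the numerator gives [Cd²⁺] = 7 × 10^-5 M.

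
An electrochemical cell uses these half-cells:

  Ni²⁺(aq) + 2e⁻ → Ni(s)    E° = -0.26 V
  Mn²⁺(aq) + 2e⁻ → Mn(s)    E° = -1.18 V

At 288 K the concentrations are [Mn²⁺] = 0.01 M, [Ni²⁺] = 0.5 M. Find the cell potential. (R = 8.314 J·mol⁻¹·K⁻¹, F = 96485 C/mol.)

The Ni²⁺/Ni couple has the higher reduction potential and acts as the cathode, so E°_cell = -0.26 − (-1.18) = 0.92 V.
Balancing electrons gives n = 2; the reaction quotient is Q = [Mn²⁺]/[Ni²⁺] = 0.0200.
E = E° − (RT/nF) ln Q = 0.92 − (8.314×288)/(2×96485) × (-3.912) = 0.920 + 0.049 = 0.969 V.

0.969 V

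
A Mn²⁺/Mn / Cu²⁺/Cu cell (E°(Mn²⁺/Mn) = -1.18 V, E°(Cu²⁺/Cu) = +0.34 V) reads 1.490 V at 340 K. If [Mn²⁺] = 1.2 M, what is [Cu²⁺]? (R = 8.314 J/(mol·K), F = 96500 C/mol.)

0.15 M

From the Nernst equation, ln Q = nF(E° − E)/RT = 2×96500×(1.52 − 1.490)/(8.314×340) = 2.048, so Q = 7.75.
With Q = [Mn²⁺]/[Cu²⁺] and the known concentrations, [Cu²⁺] in the denominator gives [Cu²⁺] = 0.15 M.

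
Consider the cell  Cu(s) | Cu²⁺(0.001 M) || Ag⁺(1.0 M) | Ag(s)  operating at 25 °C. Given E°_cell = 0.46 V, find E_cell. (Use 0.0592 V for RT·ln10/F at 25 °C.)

Balancing electrons gives n = 2; the reaction quotient is Q = [Cu²⁺]/[Ag⁺]^2 = 0.00100.
At 25 °C, E = E° − (0.0592/n) log Q = 0.46 − (0.0592/2)(-3.000) = 0.460 + 0.089 = 0.549 V.

0.549 V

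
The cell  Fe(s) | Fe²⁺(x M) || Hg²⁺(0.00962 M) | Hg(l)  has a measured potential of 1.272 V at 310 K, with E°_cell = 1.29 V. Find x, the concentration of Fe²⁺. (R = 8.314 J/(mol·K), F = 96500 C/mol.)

0.037 M

From the Nernst equation, ln Q = nF(E° − E)/RT = 2×96500×(1.29 − 1.272)/(8.314×310) = 1.348, so Q = 3.85.
With Q = [Fe²⁺]/[Hg²⁺] and the known concentrations, [Fe²⁺] in the numerator gives [Fe²⁺] = 0.037 M.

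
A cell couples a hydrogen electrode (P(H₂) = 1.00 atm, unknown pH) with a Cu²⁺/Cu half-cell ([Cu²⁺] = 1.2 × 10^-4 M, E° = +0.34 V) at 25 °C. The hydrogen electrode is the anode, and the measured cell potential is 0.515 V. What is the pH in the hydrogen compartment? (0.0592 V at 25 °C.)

pH = 4.92

E°_cell = 0.34 V and n = 2.
log Q = n(E° − E)/0.0592 = 2×(0.34 − 0.515)/0.0592 = -5.912.
With Q = [H⁺]^2 / ([Cu²⁺]·P(H₂)), solving for [H⁺] gives log[H⁺] = -4.916, so pH = 4.92.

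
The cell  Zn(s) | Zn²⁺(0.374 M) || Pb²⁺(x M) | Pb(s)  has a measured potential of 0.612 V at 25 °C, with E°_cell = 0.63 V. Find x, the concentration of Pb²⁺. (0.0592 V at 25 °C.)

0.092 M

From the Nernst equation, log Q = n(E° − E)/0.0592 = 2(0.63 − 0.612)/0.0592 = 0.608, so Q = 4.06.
With Q = [Zn²⁺]/[Pb²⁺] and the known concentrations, [Pb²⁺] in the denominator gives [Pb²⁺] = 0.092 M.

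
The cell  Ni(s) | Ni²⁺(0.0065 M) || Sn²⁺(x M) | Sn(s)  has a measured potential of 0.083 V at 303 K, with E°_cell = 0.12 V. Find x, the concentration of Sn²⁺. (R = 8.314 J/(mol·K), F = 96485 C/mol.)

3.8 × 10^-4 M

From the Nernst equation, ln Q = nF(E° − E)/RT = 2×96485×(0.12 − 0.083)/(8.314×303) = 2.834, so Q = 17.0.
With Q = [Ni²⁺]/[Sn²⁺] and the known concentrations, [Sn²⁺] in the denominator gives [Sn²⁺] = 3.8 × 10^-4 M.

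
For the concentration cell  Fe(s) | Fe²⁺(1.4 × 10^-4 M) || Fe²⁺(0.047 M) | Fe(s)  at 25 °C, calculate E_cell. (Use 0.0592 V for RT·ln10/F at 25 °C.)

Both half-cells are Fe²⁺/Fe, so E°_cell = 0. The concentrated side is the cathode; the cell reaction moves Fe²⁺ from high to low concentration with n = 2.
Q = [Fe²⁺]_dilute/[Fe²⁺]_conc = 1.4 × 10^-4/0.047 = 0.00298.
E = 0 − (0.0592/2) log Q = −(0.0592/2)(-2.526) = 0.0748 V.

0.075 V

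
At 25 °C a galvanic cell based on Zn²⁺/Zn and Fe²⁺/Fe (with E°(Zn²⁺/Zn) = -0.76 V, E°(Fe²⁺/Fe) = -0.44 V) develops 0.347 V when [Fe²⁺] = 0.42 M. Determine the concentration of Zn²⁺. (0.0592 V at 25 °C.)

0.051 M

From the Nernst equation, log Q = n(E° − E)/0.0592 = 2(0.32 − 0.347)/0.0592 = -0.912, so Q = 0.122.
With Q = [Zn²⁺]/[Fe²⁺] and the known concentrations, [Zn²⁺] in the numerator gives [Zn²⁺] = 0.051 M.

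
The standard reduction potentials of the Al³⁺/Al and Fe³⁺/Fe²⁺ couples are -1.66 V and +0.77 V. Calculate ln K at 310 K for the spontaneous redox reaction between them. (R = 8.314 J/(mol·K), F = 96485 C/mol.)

E°_cell = +0.77 − (-1.66) = 2.43 V, with n = 3 electrons transferred.
At equilibrium E = 0, so the Nernst equation gives ln K = nFE°/RT = (3)(96485)(2.43)/((8.314)(310)) = 272.91.

ln K = 272.9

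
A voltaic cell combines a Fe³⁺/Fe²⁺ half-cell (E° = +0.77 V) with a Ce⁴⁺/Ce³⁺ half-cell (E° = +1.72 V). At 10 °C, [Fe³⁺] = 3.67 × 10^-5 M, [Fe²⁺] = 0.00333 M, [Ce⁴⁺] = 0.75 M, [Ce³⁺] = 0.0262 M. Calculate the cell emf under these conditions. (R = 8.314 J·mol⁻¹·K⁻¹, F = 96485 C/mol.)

1.14 V

The Ce⁴⁺/Ce³⁺ couple has the higher reduction potential and acts as the cathode, so E°_cell = +1.72 − (+0.77) = 0.95 V.
Balancing electrons gives n = 1; the reaction quotient is Q = [Fe³⁺]·[Ce³⁺]/([Fe²⁺]·[Ce⁴⁺]) = 3.85 × 10^-4.
E = E° − (RT/nF) ln Q = 0.95 − (8.314×283)/(1×96485) × (-7.862) = 0.950 + 0.192 = 1.142 V.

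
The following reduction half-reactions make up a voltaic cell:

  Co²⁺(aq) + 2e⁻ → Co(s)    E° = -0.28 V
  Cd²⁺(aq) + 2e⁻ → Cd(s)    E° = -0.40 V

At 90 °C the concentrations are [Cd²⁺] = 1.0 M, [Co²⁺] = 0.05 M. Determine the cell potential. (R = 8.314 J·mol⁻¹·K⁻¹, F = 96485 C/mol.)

The Co²⁺/Co couple has the higher reduction potential and acts as the cathode, so E°_cell = -0.28 − (-0.40) = 0.12 V.
Balancing electrons gives n = 2; the reaction quotient is Q = [Cd²⁺]/[Co²⁺] = 20.0.
E = E° − (RT/nF) ln Q = 0.12 − (8.314×363)/(2×96485) × (2.996) = 0.120 − 0.047 = 0.073 V.

0.073 V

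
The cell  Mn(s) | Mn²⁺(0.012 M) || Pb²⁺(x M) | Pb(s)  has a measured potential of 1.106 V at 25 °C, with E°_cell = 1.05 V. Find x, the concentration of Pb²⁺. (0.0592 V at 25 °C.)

From the Nernst equation, log Q = n(E° − E)/0.0592 = 2(1.05 − 1.106)/0.0592 = -1.892, so Q = 0.0128.
With Q = [Mn²⁺]/[Pb²⁺] and the known concentrations, [Pb²⁺] in the denominator gives [Pb²⁺] = 0.94 M.

0.94 M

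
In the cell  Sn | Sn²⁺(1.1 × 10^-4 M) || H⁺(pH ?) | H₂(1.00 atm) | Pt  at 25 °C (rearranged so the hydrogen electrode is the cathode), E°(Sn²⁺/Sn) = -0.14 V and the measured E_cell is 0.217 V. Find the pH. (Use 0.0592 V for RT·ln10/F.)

E°_cell = 0.14 V and n = 2.
log Q = n(E° − E)/0.0592 = 2×(0.14 − 0.217)/0.0592 = -2.601.
With Q = [Sn²⁺]·P(H₂) / [H⁺]^2, solving for [H⁺] gives log[H⁺] = -0.679, so pH = 0.68.

pH = 0.68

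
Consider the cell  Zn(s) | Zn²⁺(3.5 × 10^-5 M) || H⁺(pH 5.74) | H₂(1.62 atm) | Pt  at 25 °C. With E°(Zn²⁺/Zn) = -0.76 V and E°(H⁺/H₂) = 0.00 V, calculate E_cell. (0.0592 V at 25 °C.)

0.55 V

The hydrogen couple is the cathode, so E°_cell = 0.76 V; n = 2.
[H⁺] = 10^(−5.74) = 1.8 × 10^-6 M, and Q = [Zn²⁺]·P(H₂) / [H⁺]^2 = 1.71 × 10^7.
E = E° − (0.0592/2) log Q = 0.76 − (0.0592/2)(7.234) = 0.546 V.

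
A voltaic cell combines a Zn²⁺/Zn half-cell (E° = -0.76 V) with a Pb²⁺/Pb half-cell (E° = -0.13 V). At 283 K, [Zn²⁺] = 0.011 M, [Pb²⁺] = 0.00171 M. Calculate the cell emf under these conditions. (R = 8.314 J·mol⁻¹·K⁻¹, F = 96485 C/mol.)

The Pb²⁺/Pb couple has the higher reduction potential and acts as the cathode, so E°_cell = -0.13 − (-0.76) = 0.63 V.
Balancing electrons gives n = 2; the reaction quotient is Q = [Zn²⁺]/[Pb²⁺] = 6.43.
E = E° − (RT/nF) ln Q = 0.63 − (8.314×283)/(2×96485) × (1.861) = 0.630 − 0.023 = 0.607 V.

0.607 V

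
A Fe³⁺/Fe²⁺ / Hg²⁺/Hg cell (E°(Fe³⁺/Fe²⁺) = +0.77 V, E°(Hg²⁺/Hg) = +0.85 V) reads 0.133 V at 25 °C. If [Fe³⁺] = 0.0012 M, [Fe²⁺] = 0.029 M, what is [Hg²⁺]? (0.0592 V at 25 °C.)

From the Nernst equation, log Q = n(E° − E)/0.0592 = 2(0.08 − 0.133)/0.0592 = -1.791, so Q = 0.0162.
With Q = [Fe³⁺]^2/([Fe²⁺]^2·[Hg²⁺]) and the known concentrations, [Hg²⁺] in the denominator gives [Hg²⁺] = 0.11 M.

0.11 M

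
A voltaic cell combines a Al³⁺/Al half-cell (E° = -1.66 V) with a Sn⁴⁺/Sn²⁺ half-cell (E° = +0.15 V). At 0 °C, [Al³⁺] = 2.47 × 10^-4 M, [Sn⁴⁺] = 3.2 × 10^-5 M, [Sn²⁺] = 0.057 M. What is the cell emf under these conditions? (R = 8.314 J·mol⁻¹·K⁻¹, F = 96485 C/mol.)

The Sn⁴⁺/Sn²⁺ couple has the higher reduction potential and acts as the cathode, so E°_cell = +0.15 − (-1.66) = 1.81 V.
Balancing electrons gives n = 6; the reaction quotient is Q = [Al³⁺]^2·[Sn²⁺]^3/[Sn⁴⁺]^3 = 345.
E = E° − (RT/nF) ln Q = 1.81 − (8.314×273)/(6×96485) × (5.843) = 1.810 − 0.023 = 1.787 V.

1.79 V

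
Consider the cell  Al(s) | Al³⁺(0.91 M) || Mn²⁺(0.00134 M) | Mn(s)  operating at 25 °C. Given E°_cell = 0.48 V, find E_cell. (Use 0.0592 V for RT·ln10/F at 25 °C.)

0.396 V

Balancing electrons gives n = 6; the reaction quotient is Q = [Al³⁺]^2/[Mn²⁺]^3 = 3.44 × 10^8.
At 25 °C, E = E° − (0.0592/n) log Q = 0.48 − (0.0592/6)(8.537) = 0.480 − 0.084 = 0.396 V.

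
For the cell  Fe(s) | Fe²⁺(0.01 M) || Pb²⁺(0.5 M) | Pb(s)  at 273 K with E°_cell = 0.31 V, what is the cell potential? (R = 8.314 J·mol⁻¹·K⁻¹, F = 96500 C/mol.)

Balancing electrons gives n = 2; the reaction quotient is Q = [Fe²⁺]/[Pb²⁺] = 0.0200.
E = E° − (RT/nF) ln Q = 0.31 − (8.314×273)/(2×96500) × (-3.912) = 0.310 + 0.046 = 0.356 V.

0.356 V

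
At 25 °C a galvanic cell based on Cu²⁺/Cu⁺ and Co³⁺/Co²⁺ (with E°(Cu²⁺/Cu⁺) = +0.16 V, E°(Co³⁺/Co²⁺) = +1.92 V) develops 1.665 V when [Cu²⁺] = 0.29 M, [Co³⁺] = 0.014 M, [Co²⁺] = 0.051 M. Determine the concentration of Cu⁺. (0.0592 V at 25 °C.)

From the Nernst equation, log Q = n(E° − E)/0.0592 = 1(1.76 − 1.665)/0.0592 = 1.605, so Q = 40.2.
With Q = [Cu²⁺]·[Co²⁺]/([Cu⁺]·[Co³⁺]) and the known concentrations, [Cu⁺] in the denominator gives [Cu⁺] = 0.026 M.

0.026 M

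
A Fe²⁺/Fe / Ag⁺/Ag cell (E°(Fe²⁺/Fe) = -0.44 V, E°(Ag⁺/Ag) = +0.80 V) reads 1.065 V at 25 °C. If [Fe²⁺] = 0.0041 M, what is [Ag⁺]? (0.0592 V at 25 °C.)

From the Nernst equation, log Q = n(E° − E)/0.0592 = 2(1.24 − 1.065)/0.0592 = 5.912, so Q = 8.17 × 10^5.
With Q = [Fe²⁺]/[Ag⁺]^2 and the known concentrations, [Ag⁺]^2 in the denominator gives [Ag⁺] = 7.1 × 10^-5 M.

7.1 × 10^-5 M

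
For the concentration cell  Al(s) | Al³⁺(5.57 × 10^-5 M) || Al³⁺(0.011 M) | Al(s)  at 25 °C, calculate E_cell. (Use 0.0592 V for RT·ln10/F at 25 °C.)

Both half-cells are Al³⁺/Al, so E°_cell = 0. The concentrated side is the cathode; the cell reaction moves Al³⁺ from high to low concentration with n = 3.
Q = [Al³⁺]_dilute/[Al³⁺]_conc = 5.57 × 10^-5/0.011 = 0.00506.
E = 0 − (0.0592/3) log Q = −(0.0592/3)(-2.296) = 0.0453 V.

0.045 V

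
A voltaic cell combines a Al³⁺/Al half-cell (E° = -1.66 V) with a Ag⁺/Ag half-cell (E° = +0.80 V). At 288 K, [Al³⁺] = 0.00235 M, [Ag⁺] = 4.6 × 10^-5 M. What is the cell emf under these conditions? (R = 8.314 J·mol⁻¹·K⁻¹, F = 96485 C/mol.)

2.26 V

The Ag⁺/Ag couple has the higher reduction potential and acts as the cathode, so E°_cell = +0.80 − (-1.66) = 2.46 V.
Balancing electrons gives n = 3; the reaction quotient is Q = [Al³⁺]/[Ag⁺]^3 = 2.41 × 10^10.
E = E° − (RT/nF) ln Q = 2.46 − (8.314×288)/(3×96485) × (23.907) = 2.460 − 0.198 = 2.262 V.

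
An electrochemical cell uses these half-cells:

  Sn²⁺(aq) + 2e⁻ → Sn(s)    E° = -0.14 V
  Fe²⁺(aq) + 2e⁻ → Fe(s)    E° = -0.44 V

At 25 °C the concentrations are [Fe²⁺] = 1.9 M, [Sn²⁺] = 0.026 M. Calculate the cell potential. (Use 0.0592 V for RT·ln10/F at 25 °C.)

The Sn²⁺/Sn couple has the higher reduction potential and acts as the cathode, so E°_cell = -0.14 − (-0.44) = 0.30 V.
Balancing electrons gives n = 2; the reaction quotient is Q = [Fe²⁺]/[Sn²⁺] = 73.1.
At 25 °C, E = E° − (0.0592/n) log Q = 0.30 − (0.0592/2)(1.864) = 0.300 − 0.055 = 0.245 V.

0.245 V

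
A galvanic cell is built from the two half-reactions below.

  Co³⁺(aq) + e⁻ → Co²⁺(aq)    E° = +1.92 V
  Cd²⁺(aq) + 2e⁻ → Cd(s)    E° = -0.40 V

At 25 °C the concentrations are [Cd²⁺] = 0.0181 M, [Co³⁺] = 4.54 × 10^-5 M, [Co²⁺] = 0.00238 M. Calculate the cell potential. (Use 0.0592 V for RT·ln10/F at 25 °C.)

The Co³⁺/Co²⁺ couple has the higher reduction potential and acts as the cathode, so E°_cell = +1.92 − (-0.40) = 2.32 V.
Balancing electrons gives n = 2; the reaction quotient is Q = [Cd²⁺]·[Co²⁺]^2/[Co³⁺]^2 = 49.7.
At 25 °C, E = E° − (0.0592/n) log Q = 2.32 − (0.0592/2)(1.697) = 2.320 − 0.050 = 2.270 V.

2.27 V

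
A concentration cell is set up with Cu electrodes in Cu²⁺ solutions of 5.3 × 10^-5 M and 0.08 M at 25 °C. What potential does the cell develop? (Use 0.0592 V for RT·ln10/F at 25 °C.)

0.094 V

Both half-cells are Cu²⁺/Cu, so E°_cell = 0. The concentrated side is the cathode; the cell reaction moves Cu²⁺ from high to low concentration with n = 2.
Q = [Cu²⁺]_dilute/[Cu²⁺]_conc = 5.3 × 10^-5/0.08 = 6.62 × 10^-4.
E = 0 − (0.0592/2) log Q = −(0.0592/2)(-3.179) = 0.0941 V.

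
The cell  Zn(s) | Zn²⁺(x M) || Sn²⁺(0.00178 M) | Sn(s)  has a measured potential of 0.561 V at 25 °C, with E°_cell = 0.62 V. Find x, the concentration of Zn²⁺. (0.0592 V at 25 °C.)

0.18 M

From the Nernst equation, log Q = n(E° − E)/0.0592 = 2(0.62 − 0.561)/0.0592 = 1.993, so Q = 98.5.
With Q = [Zn²⁺]/[Sn²⁺] and the known concentrations, [Zn²⁺] in the numerator gives [Zn²⁺] = 0.18 M.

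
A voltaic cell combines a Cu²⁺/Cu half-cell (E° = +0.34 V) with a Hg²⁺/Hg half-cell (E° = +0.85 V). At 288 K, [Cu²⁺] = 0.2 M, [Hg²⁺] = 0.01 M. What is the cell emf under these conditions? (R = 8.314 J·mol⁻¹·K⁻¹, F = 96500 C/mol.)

0.473 V

The Hg²⁺/Hg couple has the higher reduction potential and acts as the cathode, so E°_cell = +0.85 − (+0.34) = 0.51 V.
Balancing electrons gives n = 2; the reaction quotient is Q = [Cu²⁺]/[Hg²⁺] = 20.0.
E = E° − (RT/nF) ln Q = 0.51 − (8.314×288)/(2×96500) × (2.996) = 0.510 − 0.037 = 0.473 V.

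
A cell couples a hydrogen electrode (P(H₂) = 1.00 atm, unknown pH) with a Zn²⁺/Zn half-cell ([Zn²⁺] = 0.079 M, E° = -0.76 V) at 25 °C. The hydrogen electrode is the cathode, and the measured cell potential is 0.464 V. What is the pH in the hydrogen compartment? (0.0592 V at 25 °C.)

pH = 5.55

E°_cell = 0.76 V and n = 2.
log Q = n(E° − E)/0.0592 = 2×(0.76 − 0.464)/0.0592 = 10.000.
With Q = [Zn²⁺]·P(H₂) / [H⁺]^2, solving for [H⁺] gives log[H⁺] = -5.551, so pH = 5.55.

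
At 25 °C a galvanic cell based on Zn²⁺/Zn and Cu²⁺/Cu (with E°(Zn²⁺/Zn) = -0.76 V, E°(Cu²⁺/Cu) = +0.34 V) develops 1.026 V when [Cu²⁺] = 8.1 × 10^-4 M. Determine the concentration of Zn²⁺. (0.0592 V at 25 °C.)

0.26 M

From the Nernst equation, log Q = n(E° − E)/0.0592 = 2(1.10 − 1.026)/0.0592 = 2.500, so Q = 316.
With Q = [Zn²⁺]/[Cu²⁺] and the known concentrations, [Zn²⁺] in the numerator gives [Zn²⁺] = 0.26 M.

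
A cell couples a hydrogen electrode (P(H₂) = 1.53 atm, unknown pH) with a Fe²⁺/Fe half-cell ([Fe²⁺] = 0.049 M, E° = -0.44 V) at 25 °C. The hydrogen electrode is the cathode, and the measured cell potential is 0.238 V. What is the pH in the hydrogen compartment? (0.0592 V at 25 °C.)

pH = 3.97

E°_cell = 0.44 V and n = 2.
log Q = n(E° − E)/0.0592 = 2×(0.44 − 0.238)/0.0592 = 6.824.
With Q = [Fe²⁺]·P(H₂) / [H⁺]^2, solving for [H⁺] gives log[H⁺] = -3.975, so pH = 3.97.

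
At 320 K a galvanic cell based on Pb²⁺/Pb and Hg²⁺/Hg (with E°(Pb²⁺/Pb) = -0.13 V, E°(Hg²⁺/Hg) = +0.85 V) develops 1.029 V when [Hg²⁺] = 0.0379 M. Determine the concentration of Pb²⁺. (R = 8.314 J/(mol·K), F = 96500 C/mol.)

0.0011 M

From the Nernst equation, ln Q = nF(E° − E)/RT = 2×96500×(0.98 − 1.029)/(8.314×320) = -3.555, so Q = 0.0286.
With Q = [Pb²⁺]/[Hg²⁺] and the known concentrations, [Pb²⁺] in the numerator gives [Pb²⁺] = 0.0011 M.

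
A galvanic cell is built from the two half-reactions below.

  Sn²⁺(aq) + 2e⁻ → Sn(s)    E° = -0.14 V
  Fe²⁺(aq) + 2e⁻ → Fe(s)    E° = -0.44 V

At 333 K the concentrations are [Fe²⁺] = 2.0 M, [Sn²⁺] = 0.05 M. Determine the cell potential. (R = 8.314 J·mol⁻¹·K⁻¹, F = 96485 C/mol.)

0.247 V

The Sn²⁺/Sn couple has the higher reduction potential and acts as the cathode, so E°_cell = -0.14 − (-0.44) = 0.30 V.
Balancing electrons gives n = 2; the reaction quotient is Q = [Fe²⁺]/[Sn²⁺] = 40.0.
E = E° − (RT/nF) ln Q = 0.30 − (8.314×333)/(2×96485) × (3.689) = 0.300 − 0.053 = 0.247 V.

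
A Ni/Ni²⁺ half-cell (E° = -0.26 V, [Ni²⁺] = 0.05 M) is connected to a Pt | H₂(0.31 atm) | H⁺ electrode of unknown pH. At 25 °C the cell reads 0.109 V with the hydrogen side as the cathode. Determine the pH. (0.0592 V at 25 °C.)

E°_cell = 0.26 V and n = 2.
log Q = n(E° − E)/0.0592 = 2×(0.26 − 0.109)/0.0592 = 5.101.
With Q = [Ni²⁺]·P(H₂) / [H⁺]^2, solving for [H⁺] gives log[H⁺] = -3.456, so pH = 3.46.

pH = 3.46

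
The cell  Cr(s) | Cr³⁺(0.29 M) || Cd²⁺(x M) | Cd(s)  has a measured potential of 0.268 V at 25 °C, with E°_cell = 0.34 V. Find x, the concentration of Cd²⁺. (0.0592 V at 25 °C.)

From the Nernst equation, log Q = n(E° − E)/0.0592 = 6(0.34 − 0.268)/0.0592 = 7.297, so Q = 1.98 × 10^7.
With Q = [Cr³⁺]^2/[Cd²⁺]^3 and the known concentrations, [Cd²⁺]^3 in the denominator gives [Cd²⁺] = 0.0016 M.

0.0016 M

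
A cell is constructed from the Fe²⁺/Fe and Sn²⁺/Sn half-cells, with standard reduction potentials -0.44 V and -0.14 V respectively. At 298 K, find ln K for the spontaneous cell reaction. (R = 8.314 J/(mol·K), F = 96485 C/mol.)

E°_cell = -0.14 − (-0.44) = 0.30 V, with n = 2 electrons transferred.
At equilibrium E = 0, so the Nernst equation gives ln K = nFE°/RT = (2)(96485)(0.30)/((8.314)(298)) = 23.37.

ln K = 23.4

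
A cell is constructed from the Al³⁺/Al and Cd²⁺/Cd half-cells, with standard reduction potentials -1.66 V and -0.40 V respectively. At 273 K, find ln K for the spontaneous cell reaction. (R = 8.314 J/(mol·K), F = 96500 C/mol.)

ln K = 321.4

E°_cell = -0.40 − (-1.66) = 1.26 V, with n = 6 electrons transferred.
At equilibrium E = 0, so the Nernst equation gives ln K = nFE°/RT = (6)(96500)(1.26)/((8.314)(273)) = 321.42.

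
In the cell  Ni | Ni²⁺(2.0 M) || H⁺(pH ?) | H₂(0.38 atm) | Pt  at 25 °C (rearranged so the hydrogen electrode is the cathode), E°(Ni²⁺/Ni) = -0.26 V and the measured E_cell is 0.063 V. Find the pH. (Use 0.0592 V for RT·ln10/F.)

E°_cell = 0.26 V and n = 2.
log Q = n(E° − E)/0.0592 = 2×(0.26 − 0.063)/0.0592 = 6.655.
With Q = [Ni²⁺]·P(H₂) / [H⁺]^2, solving for [H⁺] gives log[H⁺] = -3.387, so pH = 3.39.

pH = 3.39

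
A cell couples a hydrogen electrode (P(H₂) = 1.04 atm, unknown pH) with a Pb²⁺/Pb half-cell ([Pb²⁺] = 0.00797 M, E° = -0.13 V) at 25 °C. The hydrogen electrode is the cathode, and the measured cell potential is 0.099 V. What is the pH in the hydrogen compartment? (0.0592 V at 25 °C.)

pH = 1.56

E°_cell = 0.13 V and n = 2.
log Q = n(E° − E)/0.0592 = 2×(0.13 − 0.099)/0.0592 = 1.047.
With Q = [Pb²⁺]·P(H₂) / [H⁺]^2, solving for [H⁺] gives log[H⁺] = -1.564, so pH = 1.56.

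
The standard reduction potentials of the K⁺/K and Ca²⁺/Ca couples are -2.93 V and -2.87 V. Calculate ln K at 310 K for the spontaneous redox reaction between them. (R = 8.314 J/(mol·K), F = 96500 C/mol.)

E°_cell = -2.87 − (-2.93) = 0.06 V, with n = 2 electrons transferred.
At equilibrium E = 0, so the Nernst equation gives ln K = nFE°/RT = (2)(96500)(0.06)/((8.314)(310)) = 4.49.

ln K = 4.5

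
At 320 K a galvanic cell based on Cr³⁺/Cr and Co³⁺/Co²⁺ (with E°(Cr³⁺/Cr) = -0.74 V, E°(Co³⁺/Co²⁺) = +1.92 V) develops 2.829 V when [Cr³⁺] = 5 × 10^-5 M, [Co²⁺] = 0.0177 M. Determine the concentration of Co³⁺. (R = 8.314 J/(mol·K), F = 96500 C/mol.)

From the Nernst equation, ln Q = nF(E° − E)/RT = 3×96500×(2.66 − 2.829)/(8.314×320) = -18.390, so Q = 1.03 × 10^-8.
With Q = [Cr³⁺]·[Co²⁺]^3/[Co³⁺]^3 and the known concentrations, [Co³⁺]^3 in the denominator gives [Co³⁺] = 0.3 M.

0.3 M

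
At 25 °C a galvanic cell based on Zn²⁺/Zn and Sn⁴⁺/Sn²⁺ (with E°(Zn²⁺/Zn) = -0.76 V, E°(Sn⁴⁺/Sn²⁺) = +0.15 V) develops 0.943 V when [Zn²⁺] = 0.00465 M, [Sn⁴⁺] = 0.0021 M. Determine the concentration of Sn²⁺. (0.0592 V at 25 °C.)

0.035 M

From the Nernst equation, log Q = n(E° − E)/0.0592 = 2(0.91 − 0.943)/0.0592 = -1.115, so Q = 0.0768.
With Q = [Zn²⁺]·[Sn²⁺]/[Sn⁴⁺] and the known concentrations, [Sn²⁺] in the numerator gives [Sn²⁺] = 0.035 M.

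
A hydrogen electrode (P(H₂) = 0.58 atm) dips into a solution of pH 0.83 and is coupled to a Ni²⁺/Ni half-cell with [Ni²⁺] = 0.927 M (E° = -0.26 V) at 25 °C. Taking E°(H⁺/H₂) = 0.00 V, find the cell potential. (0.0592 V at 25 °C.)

The hydrogen couple is the cathode, so E°_cell = 0.26 V; n = 2.
[H⁺] = 10^(−0.83) = 0.15 M, and Q = [Ni²⁺]·P(H₂) / [H⁺]^2 = 24.6.
E = E° − (0.0592/2) log Q = 0.26 − (0.0592/2)(1.391) = 0.219 V.

0.22 V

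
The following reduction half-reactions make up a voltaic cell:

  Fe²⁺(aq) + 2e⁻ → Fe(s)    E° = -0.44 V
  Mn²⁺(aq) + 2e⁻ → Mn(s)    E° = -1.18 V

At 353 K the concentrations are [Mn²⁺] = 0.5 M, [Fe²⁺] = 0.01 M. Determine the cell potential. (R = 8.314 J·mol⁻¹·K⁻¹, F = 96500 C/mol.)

The Fe²⁺/Fe couple has the higher reduction potential and acts as the cathode, so E°_cell = -0.44 − (-1.18) = 0.74 V.
Balancing electrons gives n = 2; the reaction quotient is Q = [Mn²⁺]/[Fe²⁺] = 50.0.
E = E° − (RT/nF) ln Q = 0.74 − (8.314×353)/(2×96500) × (3.912) = 0.740 − 0.059 = 0.681 V.

0.681 V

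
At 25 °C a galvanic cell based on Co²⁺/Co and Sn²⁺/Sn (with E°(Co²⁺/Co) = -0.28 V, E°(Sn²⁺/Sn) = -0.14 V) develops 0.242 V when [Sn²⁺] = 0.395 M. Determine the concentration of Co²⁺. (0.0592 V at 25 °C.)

From the Nernst equation, log Q = n(E° − E)/0.0592 = 2(0.14 − 0.242)/0.0592 = -3.446, so Q = 3.58 × 10^-4.
With Q = [Co²⁺]/[Sn²⁺] and the known concentrations, [Co²⁺] in the numerator gives [Co²⁺] = 1.4 × 10^-4 M.

1.4 × 10^-4 M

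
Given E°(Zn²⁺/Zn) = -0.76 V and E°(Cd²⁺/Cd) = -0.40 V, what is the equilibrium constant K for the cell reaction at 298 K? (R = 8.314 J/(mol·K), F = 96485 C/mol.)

E°_cell = -0.40 − (-0.76) = 0.36 V, with n = 2 electrons transferred.
At equilibrium E = 0, so the Nernst equation gives ln K = nFE°/RT = (2)(96485)(0.36)/((8.314)(298)) = 28.04.
K = e^28.04 = 1.5 × 10^12.

1.5 × 10^12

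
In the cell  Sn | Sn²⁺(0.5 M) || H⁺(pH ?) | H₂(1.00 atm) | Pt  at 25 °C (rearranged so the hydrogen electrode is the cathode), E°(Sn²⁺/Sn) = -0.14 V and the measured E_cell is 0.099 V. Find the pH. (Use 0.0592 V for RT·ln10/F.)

pH = 0.84

E°_cell = 0.14 V and n = 2.
log Q = n(E° − E)/0.0592 = 2×(0.14 − 0.099)/0.0592 = 1.385.
With Q = [Sn²⁺]·P(H₂) / [H⁺]^2, solving for [H⁺] gives log[H⁺] = -0.843, so pH = 0.84.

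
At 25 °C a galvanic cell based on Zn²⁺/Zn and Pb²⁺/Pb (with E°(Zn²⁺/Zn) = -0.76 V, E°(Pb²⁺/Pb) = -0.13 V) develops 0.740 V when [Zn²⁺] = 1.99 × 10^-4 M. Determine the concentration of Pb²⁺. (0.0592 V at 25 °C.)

From the Nernst equation, log Q = n(E° − E)/0.0592 = 2(0.63 − 0.740)/0.0592 = -3.716, so Q = 1.92 × 10^-4.
With Q = [Zn²⁺]/[Pb²⁺] and the known concentrations, [Pb²⁺] in the denominator gives [Pb²⁺] = 1.0 M.

1.0 M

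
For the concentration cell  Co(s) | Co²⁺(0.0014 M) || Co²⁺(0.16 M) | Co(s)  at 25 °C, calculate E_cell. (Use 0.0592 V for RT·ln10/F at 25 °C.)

0.061 V

Both half-cells are Co²⁺/Co, so E°_cell = 0. The concentrated side is the cathode; the cell reaction moves Co²⁺ from high to low concentration with n = 2.
Q = [Co²⁺]_dilute/[Co²⁺]_conc = 0.0014/0.16 = 0.00875.
E = 0 − (0.0592/2) log Q = −(0.0592/2)(-2.058) = 0.0609 V.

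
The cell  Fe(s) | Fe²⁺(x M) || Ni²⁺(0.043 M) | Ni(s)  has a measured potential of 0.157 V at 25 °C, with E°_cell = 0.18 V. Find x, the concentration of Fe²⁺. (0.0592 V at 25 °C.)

From the Nernst equation, log Q = n(E° − E)/0.0592 = 2(0.18 − 0.157)/0.0592 = 0.777, so Q = 5.98.
With Q = [Fe²⁺]/[Ni²⁺] and the known concentrations, [Fe²⁺] in the numerator gives [Fe²⁺] = 0.26 M.

0.26 M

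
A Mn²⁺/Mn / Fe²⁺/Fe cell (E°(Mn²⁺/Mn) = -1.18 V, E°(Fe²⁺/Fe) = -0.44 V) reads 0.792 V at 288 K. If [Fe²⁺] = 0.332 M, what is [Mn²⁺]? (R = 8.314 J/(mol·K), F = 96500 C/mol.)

From the Nernst equation, ln Q = nF(E° − E)/RT = 2×96500×(0.74 − 0.792)/(8.314×288) = -4.191, so Q = 0.0151.
With Q = [Mn²⁺]/[Fe²⁺] and the known concentrations, [Mn²⁺] in the numerator gives [Mn²⁺] = 0.005 M.

0.005 M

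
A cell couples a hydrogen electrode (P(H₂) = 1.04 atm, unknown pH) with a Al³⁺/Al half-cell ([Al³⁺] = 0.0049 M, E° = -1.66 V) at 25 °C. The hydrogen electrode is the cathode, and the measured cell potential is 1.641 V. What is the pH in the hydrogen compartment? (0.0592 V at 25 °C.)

pH = 1.08

E°_cell = 1.66 V and n = 6.
log Q = n(E° − E)/0.0592 = 6×(1.66 − 1.641)/0.0592 = 1.926.
With Q = [Al³⁺]^2·P(H₂)^3 / [H⁺]^6, solving for [H⁺] gives log[H⁺] = -1.082, so pH = 1.08.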